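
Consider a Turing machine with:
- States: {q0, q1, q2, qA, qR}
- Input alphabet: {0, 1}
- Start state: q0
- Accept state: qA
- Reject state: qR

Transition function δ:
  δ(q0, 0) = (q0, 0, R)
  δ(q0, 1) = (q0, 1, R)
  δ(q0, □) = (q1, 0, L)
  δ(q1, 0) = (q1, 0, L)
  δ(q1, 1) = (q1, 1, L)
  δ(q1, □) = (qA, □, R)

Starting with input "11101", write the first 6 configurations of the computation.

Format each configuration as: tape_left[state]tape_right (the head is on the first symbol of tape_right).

Transitions applied:
Step 1: δ(q0, 1) = (q0, 1, R)
Step 2: δ(q0, 1) = (q0, 1, R)
Step 3: δ(q0, 1) = (q0, 1, R)
Step 4: δ(q0, 0) = (q0, 0, R)
Step 5: δ(q0, 1) = (q0, 1, R)

The first 6 configurations are:
[q0]11101 ⊢ 1[q0]1101 ⊢ 11[q0]101 ⊢ 111[q0]01 ⊢ 1110[q0]1 ⊢ 11101[q0]□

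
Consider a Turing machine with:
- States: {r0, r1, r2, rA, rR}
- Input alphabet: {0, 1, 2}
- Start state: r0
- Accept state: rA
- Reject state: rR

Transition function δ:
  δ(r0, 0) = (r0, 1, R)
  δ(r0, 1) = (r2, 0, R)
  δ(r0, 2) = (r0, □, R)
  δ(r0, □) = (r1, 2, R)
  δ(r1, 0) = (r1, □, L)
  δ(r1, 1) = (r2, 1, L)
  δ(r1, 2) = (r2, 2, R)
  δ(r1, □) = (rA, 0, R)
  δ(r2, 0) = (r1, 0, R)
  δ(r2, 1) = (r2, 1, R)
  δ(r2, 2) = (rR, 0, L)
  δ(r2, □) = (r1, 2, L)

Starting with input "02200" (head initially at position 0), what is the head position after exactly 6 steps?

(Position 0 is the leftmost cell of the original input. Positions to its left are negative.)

Execution trace (head position shown):
Step 0: [r0]02200  (head at position 0)
Step 1: move right → 1[r0]2200  (head at position 1)
Step 2: move right → 1□[r0]200  (head at position 2)
Step 3: move right → 1□□[r0]00  (head at position 3)
Step 4: move right → 1□□1[r0]0  (head at position 4)
Step 5: move right → 1□□11[r0]□  (head at position 5)
Step 6: move right → 1□□112[r1]□  (head at position 6)

After 6 steps, the head is at position 6.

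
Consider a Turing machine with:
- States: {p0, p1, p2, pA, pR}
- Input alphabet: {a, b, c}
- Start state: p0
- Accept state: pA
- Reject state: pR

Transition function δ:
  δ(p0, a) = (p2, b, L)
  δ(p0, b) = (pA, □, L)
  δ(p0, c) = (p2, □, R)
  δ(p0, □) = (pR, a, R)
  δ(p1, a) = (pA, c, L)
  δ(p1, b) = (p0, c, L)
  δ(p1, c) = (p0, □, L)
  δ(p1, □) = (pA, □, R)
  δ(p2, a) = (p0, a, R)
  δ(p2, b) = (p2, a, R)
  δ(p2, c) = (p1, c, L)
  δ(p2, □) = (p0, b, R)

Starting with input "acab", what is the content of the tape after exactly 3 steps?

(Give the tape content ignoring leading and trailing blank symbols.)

Execution trace:
Initial: [p0]acab
Step 1: δ(p0, a) = (p2, b, L) → [p2]□bcab
Step 2: δ(p2, □) = (p0, b, R) → b[p0]bcab
Step 3: δ(p0, b) = (pA, □, L) → [pA]b□cab

The machine reaches the accept state pA and halts.

After 3 steps, the tape (ignoring leading/trailing blanks) is: b□cab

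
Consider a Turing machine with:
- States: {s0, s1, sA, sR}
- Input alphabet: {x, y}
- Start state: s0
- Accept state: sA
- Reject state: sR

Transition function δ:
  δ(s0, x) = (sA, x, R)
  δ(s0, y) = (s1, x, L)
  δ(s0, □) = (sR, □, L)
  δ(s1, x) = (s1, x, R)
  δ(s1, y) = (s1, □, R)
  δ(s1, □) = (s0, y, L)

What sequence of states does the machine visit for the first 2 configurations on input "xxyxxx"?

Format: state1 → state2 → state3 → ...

Execution trace:
Initial: [s0]xxyxxx
Step 1: δ(s0, x) = (sA, x, R) → x[sA]xyxxx

The machine reaches the accept state sA and halts.

State sequence: s0 → sA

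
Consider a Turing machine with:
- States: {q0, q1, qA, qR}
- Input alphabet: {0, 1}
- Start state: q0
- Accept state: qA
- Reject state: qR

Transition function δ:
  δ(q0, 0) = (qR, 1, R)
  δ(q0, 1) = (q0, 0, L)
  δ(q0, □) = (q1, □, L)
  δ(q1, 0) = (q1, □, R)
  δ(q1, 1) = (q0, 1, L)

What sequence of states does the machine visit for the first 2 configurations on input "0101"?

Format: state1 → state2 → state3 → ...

Execution trace:
Initial: [q0]0101
Step 1: δ(q0, 0) = (qR, 1, R) → 1[qR]101

The machine reaches the reject state qR and halts.

State sequence: q0 → qR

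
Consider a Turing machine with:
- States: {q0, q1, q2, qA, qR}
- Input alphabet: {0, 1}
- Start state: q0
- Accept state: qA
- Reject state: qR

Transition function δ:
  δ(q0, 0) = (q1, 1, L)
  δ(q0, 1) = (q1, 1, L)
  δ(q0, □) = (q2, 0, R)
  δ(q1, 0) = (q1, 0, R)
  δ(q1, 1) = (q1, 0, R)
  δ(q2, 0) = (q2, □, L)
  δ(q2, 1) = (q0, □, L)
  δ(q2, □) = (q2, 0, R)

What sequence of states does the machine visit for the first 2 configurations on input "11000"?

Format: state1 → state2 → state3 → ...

Execution trace:
Initial: [q0]11000
Step 1: δ(q0, 1) = (q1, 1, L) → [q1]□11000

No transition is defined for δ(q1, □). By convention the machine halts and rejects.

State sequence: q0 → q1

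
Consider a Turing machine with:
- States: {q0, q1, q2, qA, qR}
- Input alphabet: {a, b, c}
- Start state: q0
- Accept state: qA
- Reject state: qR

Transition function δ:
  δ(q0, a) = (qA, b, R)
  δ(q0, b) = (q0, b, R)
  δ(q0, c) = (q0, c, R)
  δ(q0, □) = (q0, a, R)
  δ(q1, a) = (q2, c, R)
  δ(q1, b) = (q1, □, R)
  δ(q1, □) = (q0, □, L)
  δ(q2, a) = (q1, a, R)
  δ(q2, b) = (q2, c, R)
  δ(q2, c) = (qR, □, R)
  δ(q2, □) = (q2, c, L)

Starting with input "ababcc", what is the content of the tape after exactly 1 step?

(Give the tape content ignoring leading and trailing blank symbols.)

Execution trace:
Initial: [q0]ababcc
Step 1: δ(q0, a) = (qA, b, R) → b[qA]babcc

The machine reaches the accept state qA and halts.

After 1 step, the tape (ignoring leading/trailing blanks) is: bbabcc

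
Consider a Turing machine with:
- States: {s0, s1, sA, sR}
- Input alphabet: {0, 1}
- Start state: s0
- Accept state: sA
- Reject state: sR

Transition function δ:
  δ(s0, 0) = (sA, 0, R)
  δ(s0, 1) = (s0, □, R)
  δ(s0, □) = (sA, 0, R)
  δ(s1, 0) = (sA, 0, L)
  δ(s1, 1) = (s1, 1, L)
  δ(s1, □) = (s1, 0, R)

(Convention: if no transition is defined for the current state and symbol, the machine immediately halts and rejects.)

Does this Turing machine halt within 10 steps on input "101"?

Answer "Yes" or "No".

Execution trace:
Initial: [s0]101
Step 1: δ(s0, 1) = (s0, □, R) → □[s0]01
Step 2: δ(s0, 0) = (sA, 0, R) → □0[sA]1

The machine reaches the accept state sA and halts.
The machine halted after 2 steps (within the 10-step bound).

Answer: Yes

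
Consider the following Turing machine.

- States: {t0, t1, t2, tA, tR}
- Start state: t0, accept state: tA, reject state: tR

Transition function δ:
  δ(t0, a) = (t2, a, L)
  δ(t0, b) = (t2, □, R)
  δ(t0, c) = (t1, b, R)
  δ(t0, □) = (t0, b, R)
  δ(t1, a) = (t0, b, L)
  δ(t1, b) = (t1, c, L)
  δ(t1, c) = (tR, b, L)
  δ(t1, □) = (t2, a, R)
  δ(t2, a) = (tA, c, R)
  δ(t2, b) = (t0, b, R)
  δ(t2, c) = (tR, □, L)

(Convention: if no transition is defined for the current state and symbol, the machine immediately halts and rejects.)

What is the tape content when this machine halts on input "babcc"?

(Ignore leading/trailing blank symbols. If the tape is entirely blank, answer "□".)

Execution trace:
Initial: [t0]babcc
Step 1: δ(t0, b) = (t2, □, R) → □[t2]abcc
Step 2: δ(t2, a) = (tA, c, R) → □c[tA]bcc

The machine reaches the accept state tA and halts.

Final tape (ignoring leading/trailing blanks): cbcc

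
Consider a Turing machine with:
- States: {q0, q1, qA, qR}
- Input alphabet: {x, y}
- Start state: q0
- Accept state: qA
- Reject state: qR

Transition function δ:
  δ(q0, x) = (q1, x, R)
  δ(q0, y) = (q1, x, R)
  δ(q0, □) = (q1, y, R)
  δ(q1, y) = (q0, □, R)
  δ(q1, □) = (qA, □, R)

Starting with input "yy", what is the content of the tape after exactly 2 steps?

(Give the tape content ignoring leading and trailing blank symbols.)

Execution trace:
Initial: [q0]yy
Step 1: δ(q0, y) = (q1, x, R) → x[q1]y
Step 2: δ(q1, y) = (q0, □, R) → x□[q0]□

After 2 steps, the tape (ignoring leading/trailing blanks) is: x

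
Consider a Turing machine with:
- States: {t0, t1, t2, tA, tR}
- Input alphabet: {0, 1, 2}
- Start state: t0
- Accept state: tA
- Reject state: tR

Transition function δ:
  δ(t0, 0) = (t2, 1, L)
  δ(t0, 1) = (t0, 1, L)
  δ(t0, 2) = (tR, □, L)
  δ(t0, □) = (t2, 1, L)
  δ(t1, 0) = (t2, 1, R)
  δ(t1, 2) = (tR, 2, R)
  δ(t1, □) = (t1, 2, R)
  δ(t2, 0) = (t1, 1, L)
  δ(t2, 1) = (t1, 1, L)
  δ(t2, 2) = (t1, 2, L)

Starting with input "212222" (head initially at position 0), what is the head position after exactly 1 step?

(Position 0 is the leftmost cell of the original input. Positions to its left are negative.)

Execution trace (head position shown):
Step 0: [t0]212222  (head at position 0)
Step 1: move left → [tR]□□12222  (head at position -1)

After 1 step, the head is at position -1.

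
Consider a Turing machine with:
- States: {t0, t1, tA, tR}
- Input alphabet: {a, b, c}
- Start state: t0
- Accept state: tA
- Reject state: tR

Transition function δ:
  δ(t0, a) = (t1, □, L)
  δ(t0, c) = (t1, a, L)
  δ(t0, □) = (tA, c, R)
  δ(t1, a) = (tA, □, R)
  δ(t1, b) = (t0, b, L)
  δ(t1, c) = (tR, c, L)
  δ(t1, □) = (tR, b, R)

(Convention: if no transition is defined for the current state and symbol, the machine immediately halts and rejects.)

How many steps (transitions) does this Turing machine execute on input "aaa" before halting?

Execution trace:
Initial: [t0]aaa
Step 1: δ(t0, a) = (t1, □, L) → [t1]□□aa
Step 2: δ(t1, □) = (tR, b, R) → b[tR]□aa

The machine reaches the reject state tR and halts.

The machine executed 2 steps before halting.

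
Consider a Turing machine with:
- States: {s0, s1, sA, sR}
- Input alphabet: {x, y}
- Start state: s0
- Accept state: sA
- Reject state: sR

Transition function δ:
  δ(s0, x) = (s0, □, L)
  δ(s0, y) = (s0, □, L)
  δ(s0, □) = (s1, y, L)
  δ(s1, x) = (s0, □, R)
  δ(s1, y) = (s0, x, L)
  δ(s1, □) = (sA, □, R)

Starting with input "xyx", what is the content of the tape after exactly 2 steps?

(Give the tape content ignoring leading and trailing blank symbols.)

Execution trace:
Initial: [s0]xyx
Step 1: δ(s0, x) = (s0, □, L) → [s0]□□yx
Step 2: δ(s0, □) = (s1, y, L) → [s1]□y□yx

After 2 steps, the tape (ignoring leading/trailing blanks) is: y□yx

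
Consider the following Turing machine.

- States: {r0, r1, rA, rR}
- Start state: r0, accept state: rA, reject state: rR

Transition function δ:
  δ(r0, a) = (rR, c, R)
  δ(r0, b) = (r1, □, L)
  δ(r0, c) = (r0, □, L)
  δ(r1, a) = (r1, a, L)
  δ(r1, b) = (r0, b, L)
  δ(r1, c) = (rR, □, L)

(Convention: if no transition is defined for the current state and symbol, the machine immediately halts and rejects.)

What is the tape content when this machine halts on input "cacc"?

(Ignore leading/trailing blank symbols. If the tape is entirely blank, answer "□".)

Execution trace:
Initial: [r0]cacc
Step 1: δ(r0, c) = (r0, □, L) → [r0]□□acc

No transition is defined for δ(r0, □). By convention the machine halts and rejects.

Final tape (ignoring leading/trailing blanks): acc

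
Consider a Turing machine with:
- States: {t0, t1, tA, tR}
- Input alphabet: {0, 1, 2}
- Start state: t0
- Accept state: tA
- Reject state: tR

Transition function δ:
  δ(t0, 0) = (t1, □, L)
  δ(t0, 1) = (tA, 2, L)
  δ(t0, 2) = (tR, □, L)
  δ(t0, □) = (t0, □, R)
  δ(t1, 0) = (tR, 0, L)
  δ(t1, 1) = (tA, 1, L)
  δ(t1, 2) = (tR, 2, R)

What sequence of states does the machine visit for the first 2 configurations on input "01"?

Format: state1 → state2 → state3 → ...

Execution trace:
Initial: [t0]01
Step 1: δ(t0, 0) = (t1, □, L) → [t1]□□1

No transition is defined for δ(t1, □). By convention the machine halts and rejects.

State sequence: t0 → t1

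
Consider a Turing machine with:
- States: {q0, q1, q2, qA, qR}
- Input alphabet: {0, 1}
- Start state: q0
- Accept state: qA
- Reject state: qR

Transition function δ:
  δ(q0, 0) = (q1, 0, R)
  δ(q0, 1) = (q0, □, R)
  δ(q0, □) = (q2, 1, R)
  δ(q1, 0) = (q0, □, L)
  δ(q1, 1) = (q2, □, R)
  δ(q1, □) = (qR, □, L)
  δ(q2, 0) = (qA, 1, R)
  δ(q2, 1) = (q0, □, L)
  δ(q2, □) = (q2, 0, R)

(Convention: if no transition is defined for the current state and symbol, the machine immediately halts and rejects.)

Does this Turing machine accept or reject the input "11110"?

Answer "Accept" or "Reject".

Execution trace:
Initial: [q0]11110
Step 1: δ(q0, 1) = (q0, □, R) → □[q0]1110
Step 2: δ(q0, 1) = (q0, □, R) → □□[q0]110
Step 3: δ(q0, 1) = (q0, □, R) → □□□[q0]10
Step 4: δ(q0, 1) = (q0, □, R) → □□□□[q0]0
Step 5: δ(q0, 0) = (q1, 0, R) → □□□□0[q1]□
Step 6: δ(q1, □) = (qR, □, L) → □□□□[qR]0□

The machine reaches the reject state qR and halts.

Answer: Reject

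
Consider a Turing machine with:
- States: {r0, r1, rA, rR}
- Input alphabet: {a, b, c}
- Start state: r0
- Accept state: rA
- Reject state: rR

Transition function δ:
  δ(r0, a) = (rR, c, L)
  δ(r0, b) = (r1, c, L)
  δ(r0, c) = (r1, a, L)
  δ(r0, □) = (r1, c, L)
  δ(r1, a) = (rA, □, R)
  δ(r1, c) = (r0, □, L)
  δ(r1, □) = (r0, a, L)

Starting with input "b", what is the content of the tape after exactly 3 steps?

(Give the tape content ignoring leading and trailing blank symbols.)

Execution trace:
Initial: [r0]b
Step 1: δ(r0, b) = (r1, c, L) → [r1]□c
Step 2: δ(r1, □) = (r0, a, L) → [r0]□ac
Step 3: δ(r0, □) = (r1, c, L) → [r1]□cac

After 3 steps, the tape (ignoring leading/trailing blanks) is: cac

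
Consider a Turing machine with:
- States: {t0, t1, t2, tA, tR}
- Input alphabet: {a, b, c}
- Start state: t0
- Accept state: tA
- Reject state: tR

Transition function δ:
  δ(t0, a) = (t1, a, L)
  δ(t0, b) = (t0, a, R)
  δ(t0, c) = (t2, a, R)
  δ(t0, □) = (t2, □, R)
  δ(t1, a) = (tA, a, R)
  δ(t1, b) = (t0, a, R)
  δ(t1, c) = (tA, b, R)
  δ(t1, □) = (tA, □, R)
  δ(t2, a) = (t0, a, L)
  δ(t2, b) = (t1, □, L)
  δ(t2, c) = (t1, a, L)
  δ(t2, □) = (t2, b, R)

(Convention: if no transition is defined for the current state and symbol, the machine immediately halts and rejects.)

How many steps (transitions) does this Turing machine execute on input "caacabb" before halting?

Execution trace:
Initial: [t0]caacabb
Step 1: δ(t0, c) = (t2, a, R) → a[t2]aacabb
Step 2: δ(t2, a) = (t0, a, L) → [t0]aaacabb
Step 3: δ(t0, a) = (t1, a, L) → [t1]□aaacabb
Step 4: δ(t1, □) = (tA, □, R) → □[tA]aaacabb

The machine reaches the accept state tA and halts.

The machine executed 4 steps before halting.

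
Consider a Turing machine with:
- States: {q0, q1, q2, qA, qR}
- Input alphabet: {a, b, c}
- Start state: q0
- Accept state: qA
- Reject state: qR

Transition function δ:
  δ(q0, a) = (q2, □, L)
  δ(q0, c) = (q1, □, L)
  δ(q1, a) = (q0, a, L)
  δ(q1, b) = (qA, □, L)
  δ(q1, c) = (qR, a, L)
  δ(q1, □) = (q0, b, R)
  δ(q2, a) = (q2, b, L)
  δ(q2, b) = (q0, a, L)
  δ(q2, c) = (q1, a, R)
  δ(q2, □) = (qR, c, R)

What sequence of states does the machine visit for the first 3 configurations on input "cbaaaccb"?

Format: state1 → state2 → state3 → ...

Execution trace:
Initial: [q0]cbaaaccb
Step 1: δ(q0, c) = (q1, □, L) → [q1]□□baaaccb
Step 2: δ(q1, □) = (q0, b, R) → b[q0]□baaaccb

No transition is defined for δ(q0, □). By convention the machine halts and rejects.

State sequence: q0 → q1 → q0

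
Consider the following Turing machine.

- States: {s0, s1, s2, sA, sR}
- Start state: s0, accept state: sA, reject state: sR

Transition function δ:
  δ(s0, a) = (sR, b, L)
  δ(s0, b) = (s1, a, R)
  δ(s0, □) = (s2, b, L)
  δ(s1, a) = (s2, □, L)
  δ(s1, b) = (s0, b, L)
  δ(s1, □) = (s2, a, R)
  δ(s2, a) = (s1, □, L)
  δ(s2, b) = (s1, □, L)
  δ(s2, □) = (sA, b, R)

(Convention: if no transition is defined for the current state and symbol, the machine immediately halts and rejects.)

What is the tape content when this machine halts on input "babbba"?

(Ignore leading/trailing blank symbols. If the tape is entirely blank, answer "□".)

Execution trace:
Initial: [s0]babbba
Step 1: δ(s0, b) = (s1, a, R) → a[s1]abbba
Step 2: δ(s1, a) = (s2, □, L) → [s2]a□bbba
Step 3: δ(s2, a) = (s1, □, L) → [s1]□□□bbba
Step 4: δ(s1, □) = (s2, a, R) → a[s2]□□bbba
Step 5: δ(s2, □) = (sA, b, R) → ab[sA]□bbba

The machine reaches the accept state sA and halts.

Final tape (ignoring leading/trailing blanks): ab□bbba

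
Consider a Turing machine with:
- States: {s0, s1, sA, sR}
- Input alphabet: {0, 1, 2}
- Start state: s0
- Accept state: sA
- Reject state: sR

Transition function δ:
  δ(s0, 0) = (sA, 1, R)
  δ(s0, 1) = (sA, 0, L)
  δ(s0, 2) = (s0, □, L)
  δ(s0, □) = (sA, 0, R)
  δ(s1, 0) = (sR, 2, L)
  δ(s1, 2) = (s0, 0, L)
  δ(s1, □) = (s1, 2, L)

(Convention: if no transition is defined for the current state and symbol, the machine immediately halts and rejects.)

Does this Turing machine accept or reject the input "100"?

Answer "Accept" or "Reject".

Execution trace:
Initial: [s0]100
Step 1: δ(s0, 1) = (sA, 0, L) → [sA]□000

The machine reaches the accept state sA and halts.

Answer: Accept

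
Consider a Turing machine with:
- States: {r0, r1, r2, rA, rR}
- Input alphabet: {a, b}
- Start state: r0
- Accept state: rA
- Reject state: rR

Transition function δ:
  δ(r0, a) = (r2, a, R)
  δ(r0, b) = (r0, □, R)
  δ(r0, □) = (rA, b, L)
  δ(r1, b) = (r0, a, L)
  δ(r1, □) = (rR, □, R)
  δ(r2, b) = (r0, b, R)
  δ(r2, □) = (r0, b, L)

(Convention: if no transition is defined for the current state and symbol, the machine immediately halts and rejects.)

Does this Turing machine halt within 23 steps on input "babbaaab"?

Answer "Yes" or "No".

Execution trace:
Initial: [r0]babbaaab
Step 1: δ(r0, b) = (r0, □, R) → □[r0]abbaaab
Step 2: δ(r0, a) = (r2, a, R) → □a[r2]bbaaab
Step 3: δ(r2, b) = (r0, b, R) → □ab[r0]baaab
Step 4: δ(r0, b) = (r0, □, R) → □ab□[r0]aaab
Step 5: δ(r0, a) = (r2, a, R) → □ab□a[r2]aab

No transition is defined for δ(r2, a). By convention the machine halts and rejects.
The machine halted after 5 steps (within the 23-step bound).

Answer: Yes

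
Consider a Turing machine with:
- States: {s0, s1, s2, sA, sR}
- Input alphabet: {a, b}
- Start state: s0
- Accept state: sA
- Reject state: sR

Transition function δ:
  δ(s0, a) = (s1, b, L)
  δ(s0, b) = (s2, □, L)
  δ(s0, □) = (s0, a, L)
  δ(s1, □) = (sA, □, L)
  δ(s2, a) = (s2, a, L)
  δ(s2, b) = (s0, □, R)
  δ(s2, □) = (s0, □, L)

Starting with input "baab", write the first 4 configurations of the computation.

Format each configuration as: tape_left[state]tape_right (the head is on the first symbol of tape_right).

Transitions applied:
Step 1: δ(s0, b) = (s2, □, L)
Step 2: δ(s2, □) = (s0, □, L)
Step 3: δ(s0, □) = (s0, a, L)

The first 4 configurations are:
[s0]baab ⊢ [s2]□□aab ⊢ [s0]□□□aab ⊢ [s0]□a□□aab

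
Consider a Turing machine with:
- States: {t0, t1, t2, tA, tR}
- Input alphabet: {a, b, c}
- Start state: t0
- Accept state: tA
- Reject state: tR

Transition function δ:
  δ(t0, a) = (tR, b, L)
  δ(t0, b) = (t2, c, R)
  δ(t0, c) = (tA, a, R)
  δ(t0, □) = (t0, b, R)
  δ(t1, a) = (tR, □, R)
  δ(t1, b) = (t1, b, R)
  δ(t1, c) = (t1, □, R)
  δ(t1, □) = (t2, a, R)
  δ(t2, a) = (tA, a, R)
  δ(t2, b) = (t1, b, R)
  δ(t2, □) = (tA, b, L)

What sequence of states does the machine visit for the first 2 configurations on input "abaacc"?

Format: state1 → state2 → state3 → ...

Execution trace:
Initial: [t0]abaacc
Step 1: δ(t0, a) = (tR, b, L) → [tR]□bbaacc

The machine reaches the reject state tR and halts.

State sequence: t0 → tR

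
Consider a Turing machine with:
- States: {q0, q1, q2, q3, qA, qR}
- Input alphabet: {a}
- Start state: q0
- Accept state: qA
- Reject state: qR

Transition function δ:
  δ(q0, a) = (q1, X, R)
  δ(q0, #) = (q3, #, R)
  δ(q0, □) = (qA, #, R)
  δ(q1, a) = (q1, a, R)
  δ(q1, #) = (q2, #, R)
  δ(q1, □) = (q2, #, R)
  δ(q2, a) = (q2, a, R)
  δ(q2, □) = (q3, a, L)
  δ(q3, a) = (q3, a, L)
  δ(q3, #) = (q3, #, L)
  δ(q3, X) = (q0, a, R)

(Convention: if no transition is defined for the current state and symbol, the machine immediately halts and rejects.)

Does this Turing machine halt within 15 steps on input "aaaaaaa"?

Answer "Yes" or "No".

Execution trace:
Initial: [q0]aaaaaaa
Step 1: δ(q0, a) = (q1, X, R) → X[q1]aaaaaa
Step 2: δ(q1, a) = (q1, a, R) → Xa[q1]aaaaa
Step 3: δ(q1, a) = (q1, a, R) → Xaa[q1]aaaa
Step 4: δ(q1, a) = (q1, a, R) → Xaaa[q1]aaa
Step 5: δ(q1, a) = (q1, a, R) → Xaaaa[q1]aa
Step 6: δ(q1, a) = (q1, a, R) → Xaaaaa[q1]a
Step 7: δ(q1, a) = (q1, a, R) → Xaaaaaa[q1]□
Step 8: δ(q1, □) = (q2, #, R) → Xaaaaaa#[q2]□
Step 9: δ(q2, □) = (q3, a, L) → Xaaaaaa[q3]#a
Step 10: δ(q3, #) = (q3, #, L) → Xaaaaa[q3]a#a
Step 11: δ(q3, a) = (q3, a, L) → Xaaaa[q3]aa#a
Step 12: δ(q3, a) = (q3, a, L) → Xaaa[q3]aaa#a
Step 13: δ(q3, a) = (q3, a, L) → Xaa[q3]aaaa#a
Step 14: δ(q3, a) = (q3, a, L) → Xa[q3]aaaaa#a
Step 15: δ(q3, a) = (q3, a, L) → X[q3]aaaaaa#a

The machine has not reached a halting state after 15 steps.
The machine did not halt within the 15-step bound.

Answer: No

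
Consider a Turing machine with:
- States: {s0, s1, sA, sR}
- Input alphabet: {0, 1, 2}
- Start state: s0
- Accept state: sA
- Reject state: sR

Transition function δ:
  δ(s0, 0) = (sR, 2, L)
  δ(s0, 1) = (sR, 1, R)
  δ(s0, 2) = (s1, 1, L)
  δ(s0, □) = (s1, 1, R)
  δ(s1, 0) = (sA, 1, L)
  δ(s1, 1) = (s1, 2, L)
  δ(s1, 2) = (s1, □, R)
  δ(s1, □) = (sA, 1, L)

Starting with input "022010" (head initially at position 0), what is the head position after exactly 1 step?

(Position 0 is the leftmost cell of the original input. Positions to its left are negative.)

Execution trace (head position shown):
Step 0: [s0]022010  (head at position 0)
Step 1: move left → [sR]□222010  (head at position -1)

After 1 step, the head is at position -1.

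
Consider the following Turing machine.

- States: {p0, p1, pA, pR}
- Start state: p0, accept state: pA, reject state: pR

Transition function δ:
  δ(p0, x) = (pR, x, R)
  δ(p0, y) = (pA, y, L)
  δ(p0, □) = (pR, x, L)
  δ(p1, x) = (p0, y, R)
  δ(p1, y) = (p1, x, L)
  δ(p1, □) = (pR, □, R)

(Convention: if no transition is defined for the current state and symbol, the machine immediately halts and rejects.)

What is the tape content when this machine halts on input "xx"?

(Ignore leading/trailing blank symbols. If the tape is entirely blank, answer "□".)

Execution trace:
Initial: [p0]xx
Step 1: δ(p0, x) = (pR, x, R) → x[pR]x

The machine reaches the reject state pR and halts.

Final tape (ignoring leading/trailing blanks): xx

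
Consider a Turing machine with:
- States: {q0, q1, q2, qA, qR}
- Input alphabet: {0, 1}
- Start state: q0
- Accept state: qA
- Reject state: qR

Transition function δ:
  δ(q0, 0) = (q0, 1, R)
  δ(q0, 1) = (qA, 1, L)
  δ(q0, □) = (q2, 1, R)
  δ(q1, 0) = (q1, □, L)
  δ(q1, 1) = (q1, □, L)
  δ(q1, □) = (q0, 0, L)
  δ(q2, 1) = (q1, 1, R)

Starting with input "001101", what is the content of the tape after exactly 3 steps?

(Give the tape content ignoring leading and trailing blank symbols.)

Execution trace:
Initial: [q0]001101
Step 1: δ(q0, 0) = (q0, 1, R) → 1[q0]01101
Step 2: δ(q0, 0) = (q0, 1, R) → 11[q0]1101
Step 3: δ(q0, 1) = (qA, 1, L) → 1[qA]11101

The machine reaches the accept state qA and halts.

After 3 steps, the tape (ignoring leading/trailing blanks) is: 111101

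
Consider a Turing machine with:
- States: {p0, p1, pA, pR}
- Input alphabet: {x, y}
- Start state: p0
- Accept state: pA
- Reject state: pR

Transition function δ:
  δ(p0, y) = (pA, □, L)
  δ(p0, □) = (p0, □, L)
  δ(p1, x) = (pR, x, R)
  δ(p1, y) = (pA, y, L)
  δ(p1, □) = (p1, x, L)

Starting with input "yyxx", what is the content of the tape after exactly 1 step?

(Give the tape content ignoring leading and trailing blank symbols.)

Execution trace:
Initial: [p0]yyxx
Step 1: δ(p0, y) = (pA, □, L) → [pA]□□yxx

The machine reaches the accept state pA and halts.

After 1 step, the tape (ignoring leading/trailing blanks) is: yxx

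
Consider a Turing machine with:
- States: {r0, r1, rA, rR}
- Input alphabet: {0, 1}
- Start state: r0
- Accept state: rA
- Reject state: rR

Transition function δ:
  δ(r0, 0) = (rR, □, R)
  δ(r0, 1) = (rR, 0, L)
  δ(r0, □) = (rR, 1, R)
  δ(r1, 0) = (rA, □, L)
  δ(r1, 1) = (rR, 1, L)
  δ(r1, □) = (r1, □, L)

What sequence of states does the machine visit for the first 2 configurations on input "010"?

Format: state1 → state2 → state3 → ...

Execution trace:
Initial: [r0]010
Step 1: δ(r0, 0) = (rR, □, R) → □[rR]10

The machine reaches the reject state rR and halts.

State sequence: r0 → rR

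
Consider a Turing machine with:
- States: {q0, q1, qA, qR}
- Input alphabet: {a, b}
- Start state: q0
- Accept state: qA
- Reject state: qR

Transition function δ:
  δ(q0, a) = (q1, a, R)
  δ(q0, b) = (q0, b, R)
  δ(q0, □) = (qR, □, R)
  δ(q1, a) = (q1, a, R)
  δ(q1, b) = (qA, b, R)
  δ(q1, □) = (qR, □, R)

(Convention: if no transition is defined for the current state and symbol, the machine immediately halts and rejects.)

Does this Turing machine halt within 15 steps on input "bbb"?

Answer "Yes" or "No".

Execution trace:
Initial: [q0]bbb
Step 1: δ(q0, b) = (q0, b, R) → b[q0]bb
Step 2: δ(q0, b) = (q0, b, R) → bb[q0]b
Step 3: δ(q0, b) = (q0, b, R) → bbb[q0]□
Step 4: δ(q0, □) = (qR, □, R) → bbb□[qR]□

The machine reaches the reject state qR and halts.
The machine halted after 4 steps (within the 15-step bound).

Answer: Yes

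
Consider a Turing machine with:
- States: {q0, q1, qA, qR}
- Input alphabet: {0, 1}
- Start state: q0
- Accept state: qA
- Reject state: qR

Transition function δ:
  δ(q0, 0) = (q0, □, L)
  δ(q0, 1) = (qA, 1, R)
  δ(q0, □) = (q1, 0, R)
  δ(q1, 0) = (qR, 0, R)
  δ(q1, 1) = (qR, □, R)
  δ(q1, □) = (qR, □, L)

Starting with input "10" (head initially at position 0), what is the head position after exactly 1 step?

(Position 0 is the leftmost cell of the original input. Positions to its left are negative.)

Execution trace (head position shown):
Step 0: [q0]10  (head at position 0)
Step 1: move right → 1[qA]0  (head at position 1)

After 1 step, the head is at position 1.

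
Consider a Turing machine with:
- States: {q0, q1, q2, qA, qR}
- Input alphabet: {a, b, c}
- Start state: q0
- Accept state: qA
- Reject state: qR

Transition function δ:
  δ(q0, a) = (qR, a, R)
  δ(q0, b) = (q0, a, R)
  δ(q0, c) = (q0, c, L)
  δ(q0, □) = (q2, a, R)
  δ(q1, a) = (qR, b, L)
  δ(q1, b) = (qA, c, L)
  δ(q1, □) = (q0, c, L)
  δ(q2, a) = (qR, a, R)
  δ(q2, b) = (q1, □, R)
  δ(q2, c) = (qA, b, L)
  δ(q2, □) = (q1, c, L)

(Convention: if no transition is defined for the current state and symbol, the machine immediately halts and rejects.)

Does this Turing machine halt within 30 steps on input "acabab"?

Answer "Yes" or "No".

Execution trace:
Initial: [q0]acabab
Step 1: δ(q0, a) = (qR, a, R) → a[qR]cabab

The machine reaches the reject state qR and halts.
The machine halted after 1 step (within the 30-step bound).

Answer: Yes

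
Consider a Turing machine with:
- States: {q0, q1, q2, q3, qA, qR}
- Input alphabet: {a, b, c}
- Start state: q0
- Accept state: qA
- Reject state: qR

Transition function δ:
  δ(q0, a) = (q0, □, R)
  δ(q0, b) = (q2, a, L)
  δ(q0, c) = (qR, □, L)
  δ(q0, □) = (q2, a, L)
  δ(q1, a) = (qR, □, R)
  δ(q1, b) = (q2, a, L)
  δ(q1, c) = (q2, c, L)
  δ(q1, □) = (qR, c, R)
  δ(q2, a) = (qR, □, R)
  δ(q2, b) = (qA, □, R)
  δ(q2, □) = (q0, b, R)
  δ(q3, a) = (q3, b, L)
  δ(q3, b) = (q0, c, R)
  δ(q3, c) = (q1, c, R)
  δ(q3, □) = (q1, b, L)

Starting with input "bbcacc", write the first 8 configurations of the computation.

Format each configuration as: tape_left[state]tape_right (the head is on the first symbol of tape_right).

Transitions applied:
Step 1: δ(q0, b) = (q2, a, L)
Step 2: δ(q2, □) = (q0, b, R)
Step 3: δ(q0, a) = (q0, □, R)
Step 4: δ(q0, b) = (q2, a, L)
Step 5: δ(q2, □) = (q0, b, R)
Step 6: δ(q0, a) = (q0, □, R)
Step 7: δ(q0, c) = (qR, □, L)

The first 8 configurations are:
[q0]bbcacc ⊢ [q2]□abcacc ⊢ b[q0]abcacc ⊢ b□[q0]bcacc ⊢ b[q2]□acacc ⊢ bb[q0]acacc ⊢ bb□[q0]cacc ⊢ bb[qR]□□acc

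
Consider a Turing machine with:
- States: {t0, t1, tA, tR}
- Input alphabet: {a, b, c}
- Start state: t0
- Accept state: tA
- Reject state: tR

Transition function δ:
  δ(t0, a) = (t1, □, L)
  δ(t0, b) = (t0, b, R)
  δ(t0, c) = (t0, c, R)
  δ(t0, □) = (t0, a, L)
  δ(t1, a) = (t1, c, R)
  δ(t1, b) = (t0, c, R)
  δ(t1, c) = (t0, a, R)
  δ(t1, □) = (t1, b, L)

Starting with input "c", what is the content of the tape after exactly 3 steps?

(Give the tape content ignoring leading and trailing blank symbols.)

Execution trace:
Initial: [t0]c
Step 1: δ(t0, c) = (t0, c, R) → c[t0]□
Step 2: δ(t0, □) = (t0, a, L) → [t0]ca
Step 3: δ(t0, c) = (t0, c, R) → c[t0]a

After 3 steps, the tape (ignoring leading/trailing blanks) is: ca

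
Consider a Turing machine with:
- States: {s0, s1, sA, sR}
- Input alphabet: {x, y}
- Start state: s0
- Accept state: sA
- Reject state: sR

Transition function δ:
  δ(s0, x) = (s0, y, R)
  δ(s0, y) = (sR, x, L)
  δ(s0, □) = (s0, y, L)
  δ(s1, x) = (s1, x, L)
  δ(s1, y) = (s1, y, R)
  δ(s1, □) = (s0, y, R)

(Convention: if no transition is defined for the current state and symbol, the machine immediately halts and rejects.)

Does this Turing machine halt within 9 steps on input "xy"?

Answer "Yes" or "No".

Execution trace:
Initial: [s0]xy
Step 1: δ(s0, x) = (s0, y, R) → y[s0]y
Step 2: δ(s0, y) = (sR, x, L) → [sR]yx

The machine reaches the reject state sR and halts.
The machine halted after 2 steps (within the 9-step bound).

Answer: Yes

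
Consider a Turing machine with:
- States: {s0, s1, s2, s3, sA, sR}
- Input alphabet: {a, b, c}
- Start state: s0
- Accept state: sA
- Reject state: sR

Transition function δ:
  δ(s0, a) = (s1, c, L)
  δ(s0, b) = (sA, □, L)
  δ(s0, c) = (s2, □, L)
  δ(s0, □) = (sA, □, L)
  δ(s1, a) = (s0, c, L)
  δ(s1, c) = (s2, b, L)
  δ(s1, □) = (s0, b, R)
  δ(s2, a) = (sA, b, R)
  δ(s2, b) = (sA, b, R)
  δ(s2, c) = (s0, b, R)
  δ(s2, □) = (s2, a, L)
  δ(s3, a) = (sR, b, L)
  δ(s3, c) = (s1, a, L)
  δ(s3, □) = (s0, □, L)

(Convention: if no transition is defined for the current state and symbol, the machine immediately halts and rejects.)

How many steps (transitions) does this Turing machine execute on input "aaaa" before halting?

Execution trace:
Initial: [s0]aaaa
Step 1: δ(s0, a) = (s1, c, L) → [s1]□caaa
Step 2: δ(s1, □) = (s0, b, R) → b[s0]caaa
Step 3: δ(s0, c) = (s2, □, L) → [s2]b□aaa
Step 4: δ(s2, b) = (sA, b, R) → b[sA]□aaa

The machine reaches the accept state sA and halts.

The machine executed 4 steps before halting.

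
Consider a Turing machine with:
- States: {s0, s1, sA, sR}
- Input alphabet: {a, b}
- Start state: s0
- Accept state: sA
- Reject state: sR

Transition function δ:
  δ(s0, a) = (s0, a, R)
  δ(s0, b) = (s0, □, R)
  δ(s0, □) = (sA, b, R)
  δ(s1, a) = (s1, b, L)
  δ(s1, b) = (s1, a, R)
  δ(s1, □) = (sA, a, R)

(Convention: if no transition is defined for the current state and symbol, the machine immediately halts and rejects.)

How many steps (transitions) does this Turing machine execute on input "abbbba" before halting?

Execution trace:
Initial: [s0]abbbba
Step 1: δ(s0, a) = (s0, a, R) → a[s0]bbbba
Step 2: δ(s0, b) = (s0, □, R) → a□[s0]bbba
Step 3: δ(s0, b) = (s0, □, R) → a□□[s0]bba
Step 4: δ(s0, b) = (s0, □, R) → a□□□[s0]ba
Step 5: δ(s0, b) = (s0, □, R) → a□□□□[s0]a
Step 6: δ(s0, a) = (s0, a, R) → a□□□□a[s0]□
Step 7: δ(s0, □) = (sA, b, R) → a□□□□ab[sA]□

The machine reaches the accept state sA and halts.

The machine executed 7 steps before halting.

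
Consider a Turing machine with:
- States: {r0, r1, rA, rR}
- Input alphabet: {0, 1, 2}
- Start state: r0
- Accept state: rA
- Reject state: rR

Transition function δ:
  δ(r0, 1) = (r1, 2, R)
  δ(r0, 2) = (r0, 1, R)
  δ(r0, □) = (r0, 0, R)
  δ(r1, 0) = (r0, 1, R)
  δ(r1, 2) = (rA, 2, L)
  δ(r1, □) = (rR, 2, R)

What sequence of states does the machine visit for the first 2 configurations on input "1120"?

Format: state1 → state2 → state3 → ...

Execution trace:
Initial: [r0]1120
Step 1: δ(r0, 1) = (r1, 2, R) → 2[r1]120

No transition is defined for δ(r1, 1). By convention the machine halts and rejects.

State sequence: r0 → r1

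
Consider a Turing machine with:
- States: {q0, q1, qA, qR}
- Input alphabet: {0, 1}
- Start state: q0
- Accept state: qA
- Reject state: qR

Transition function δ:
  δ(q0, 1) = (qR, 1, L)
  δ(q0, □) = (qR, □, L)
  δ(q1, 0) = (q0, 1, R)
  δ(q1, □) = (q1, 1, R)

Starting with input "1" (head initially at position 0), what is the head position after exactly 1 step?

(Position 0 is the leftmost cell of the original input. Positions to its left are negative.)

Execution trace (head position shown):
Step 0: [q0]1  (head at position 0)
Step 1: move left → [qR]□1  (head at position -1)

After 1 step, the head is at position -1.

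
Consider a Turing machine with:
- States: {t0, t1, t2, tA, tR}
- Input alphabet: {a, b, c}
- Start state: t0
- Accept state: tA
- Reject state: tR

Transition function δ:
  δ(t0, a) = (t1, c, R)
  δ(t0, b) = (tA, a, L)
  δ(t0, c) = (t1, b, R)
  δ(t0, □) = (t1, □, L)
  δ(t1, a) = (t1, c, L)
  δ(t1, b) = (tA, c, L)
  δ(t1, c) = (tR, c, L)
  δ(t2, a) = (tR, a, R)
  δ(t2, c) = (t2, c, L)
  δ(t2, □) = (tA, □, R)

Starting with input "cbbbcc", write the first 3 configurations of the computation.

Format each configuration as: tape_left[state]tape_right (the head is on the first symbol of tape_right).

Transitions applied:
Step 1: δ(t0, c) = (t1, b, R)
Step 2: δ(t1, b) = (tA, c, L)

The first 3 configurations are:
[t0]cbbbcc ⊢ b[t1]bbbcc ⊢ [tA]bcbbcc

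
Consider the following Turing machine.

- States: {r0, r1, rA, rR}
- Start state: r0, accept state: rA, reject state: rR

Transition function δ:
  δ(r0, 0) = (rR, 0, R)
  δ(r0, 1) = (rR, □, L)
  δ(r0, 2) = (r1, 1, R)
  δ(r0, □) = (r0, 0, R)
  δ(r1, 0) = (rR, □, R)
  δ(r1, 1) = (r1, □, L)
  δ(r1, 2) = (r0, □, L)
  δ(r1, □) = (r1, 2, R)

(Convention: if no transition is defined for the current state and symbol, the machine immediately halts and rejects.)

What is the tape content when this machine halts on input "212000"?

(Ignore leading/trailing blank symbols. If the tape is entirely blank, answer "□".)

Execution trace:
Initial: [r0]212000
Step 1: δ(r0, 2) = (r1, 1, R) → 1[r1]12000
Step 2: δ(r1, 1) = (r1, □, L) → [r1]1□2000
Step 3: δ(r1, 1) = (r1, □, L) → [r1]□□□2000
Step 4: δ(r1, □) = (r1, 2, R) → 2[r1]□□2000
Step 5: δ(r1, □) = (r1, 2, R) → 22[r1]□2000
Step 6: δ(r1, □) = (r1, 2, R) → 222[r1]2000
Step 7: δ(r1, 2) = (r0, □, L) → 22[r0]2□000
Step 8: δ(r0, 2) = (r1, 1, R) → 221[r1]□000
Step 9: δ(r1, □) = (r1, 2, R) → 2212[r1]000
Step 10: δ(r1, 0) = (rR, □, R) → 2212□[rR]00

The machine reaches the reject state rR and halts.

Final tape (ignoring leading/trailing blanks): 2212□00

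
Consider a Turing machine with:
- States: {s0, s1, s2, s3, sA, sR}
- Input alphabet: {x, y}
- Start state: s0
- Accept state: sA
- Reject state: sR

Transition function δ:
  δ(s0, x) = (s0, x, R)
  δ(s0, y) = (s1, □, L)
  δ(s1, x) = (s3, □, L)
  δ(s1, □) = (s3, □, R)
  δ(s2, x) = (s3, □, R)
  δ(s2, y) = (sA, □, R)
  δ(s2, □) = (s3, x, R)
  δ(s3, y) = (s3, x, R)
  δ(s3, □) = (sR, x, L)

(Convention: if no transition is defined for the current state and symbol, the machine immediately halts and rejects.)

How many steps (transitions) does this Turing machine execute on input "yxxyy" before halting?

Execution trace:
Initial: [s0]yxxyy
Step 1: δ(s0, y) = (s1, □, L) → [s1]□□xxyy
Step 2: δ(s1, □) = (s3, □, R) → □[s3]□xxyy
Step 3: δ(s3, □) = (sR, x, L) → [sR]□xxxyy

The machine reaches the reject state sR and halts.

The machine executed 3 steps before halting.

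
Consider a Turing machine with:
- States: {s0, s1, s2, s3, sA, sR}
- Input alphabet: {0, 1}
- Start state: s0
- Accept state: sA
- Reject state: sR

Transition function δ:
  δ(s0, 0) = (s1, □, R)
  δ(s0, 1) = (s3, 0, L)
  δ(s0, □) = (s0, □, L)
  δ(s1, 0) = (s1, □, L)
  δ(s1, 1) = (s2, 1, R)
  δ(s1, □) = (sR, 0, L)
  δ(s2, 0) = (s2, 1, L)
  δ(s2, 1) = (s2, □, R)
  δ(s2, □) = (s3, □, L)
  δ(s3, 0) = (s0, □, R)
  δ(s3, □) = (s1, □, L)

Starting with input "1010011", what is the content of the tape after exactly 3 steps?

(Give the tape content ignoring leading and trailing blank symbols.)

Execution trace:
Initial: [s0]1010011
Step 1: δ(s0, 1) = (s3, 0, L) → [s3]□0010011
Step 2: δ(s3, □) = (s1, □, L) → [s1]□□0010011
Step 3: δ(s1, □) = (sR, 0, L) → [sR]□0□0010011

The machine reaches the reject state sR and halts.

After 3 steps, the tape (ignoring leading/trailing blanks) is: 0□0010011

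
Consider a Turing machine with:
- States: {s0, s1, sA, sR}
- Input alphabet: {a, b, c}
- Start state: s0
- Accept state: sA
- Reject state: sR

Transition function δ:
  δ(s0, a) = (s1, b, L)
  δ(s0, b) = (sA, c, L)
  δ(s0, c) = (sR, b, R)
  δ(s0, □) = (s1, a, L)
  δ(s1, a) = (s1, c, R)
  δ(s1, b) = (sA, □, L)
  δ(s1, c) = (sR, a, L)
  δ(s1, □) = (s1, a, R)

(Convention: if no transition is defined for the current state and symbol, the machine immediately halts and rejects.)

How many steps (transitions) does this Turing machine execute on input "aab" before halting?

Execution trace:
Initial: [s0]aab
Step 1: δ(s0, a) = (s1, b, L) → [s1]□bab
Step 2: δ(s1, □) = (s1, a, R) → a[s1]bab
Step 3: δ(s1, b) = (sA, □, L) → [sA]a□ab

The machine reaches the accept state sA and halts.

The machine executed 3 steps before halting.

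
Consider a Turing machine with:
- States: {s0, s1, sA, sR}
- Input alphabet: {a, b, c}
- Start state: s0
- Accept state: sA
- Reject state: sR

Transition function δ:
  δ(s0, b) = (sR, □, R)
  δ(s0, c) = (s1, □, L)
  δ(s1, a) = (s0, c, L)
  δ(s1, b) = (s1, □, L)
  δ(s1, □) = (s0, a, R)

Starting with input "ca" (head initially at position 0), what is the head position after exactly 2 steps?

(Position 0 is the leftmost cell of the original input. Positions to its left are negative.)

Execution trace (head position shown):
Step 0: [s0]ca  (head at position 0)
Step 1: move left → [s1]□□a  (head at position -1)
Step 2: move right → a[s0]□a  (head at position 0)

After 2 steps, the head is at position 0.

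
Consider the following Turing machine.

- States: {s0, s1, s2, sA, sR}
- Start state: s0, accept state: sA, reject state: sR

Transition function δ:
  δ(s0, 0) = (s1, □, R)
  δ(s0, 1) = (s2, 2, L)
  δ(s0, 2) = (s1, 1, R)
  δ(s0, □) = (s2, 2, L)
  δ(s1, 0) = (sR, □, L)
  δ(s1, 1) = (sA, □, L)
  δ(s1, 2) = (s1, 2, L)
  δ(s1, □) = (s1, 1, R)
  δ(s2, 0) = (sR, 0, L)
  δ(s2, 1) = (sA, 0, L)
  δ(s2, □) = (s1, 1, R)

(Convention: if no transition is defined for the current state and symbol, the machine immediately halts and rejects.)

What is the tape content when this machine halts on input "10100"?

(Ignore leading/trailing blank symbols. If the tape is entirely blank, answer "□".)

Execution trace:
Initial: [s0]10100
Step 1: δ(s0, 1) = (s2, 2, L) → [s2]□20100
Step 2: δ(s2, □) = (s1, 1, R) → 1[s1]20100
Step 3: δ(s1, 2) = (s1, 2, L) → [s1]120100
Step 4: δ(s1, 1) = (sA, □, L) → [sA]□□20100

The machine reaches the accept state sA and halts.

Final tape (ignoring leading/trailing blanks): 20100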